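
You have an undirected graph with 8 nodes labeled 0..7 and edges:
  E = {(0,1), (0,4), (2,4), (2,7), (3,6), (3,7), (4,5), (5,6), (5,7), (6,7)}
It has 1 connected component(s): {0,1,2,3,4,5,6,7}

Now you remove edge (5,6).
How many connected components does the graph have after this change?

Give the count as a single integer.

Initial component count: 1
Remove (5,6): not a bridge. Count unchanged: 1.
  After removal, components: {0,1,2,3,4,5,6,7}
New component count: 1

Answer: 1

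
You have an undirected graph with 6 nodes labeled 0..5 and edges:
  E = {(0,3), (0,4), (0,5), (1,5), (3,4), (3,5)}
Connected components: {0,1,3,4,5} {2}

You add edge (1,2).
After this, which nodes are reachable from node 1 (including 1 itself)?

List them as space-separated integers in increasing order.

Answer: 0 1 2 3 4 5

Derivation:
Before: nodes reachable from 1: {0,1,3,4,5}
Adding (1,2): merges 1's component with another. Reachability grows.
After: nodes reachable from 1: {0,1,2,3,4,5}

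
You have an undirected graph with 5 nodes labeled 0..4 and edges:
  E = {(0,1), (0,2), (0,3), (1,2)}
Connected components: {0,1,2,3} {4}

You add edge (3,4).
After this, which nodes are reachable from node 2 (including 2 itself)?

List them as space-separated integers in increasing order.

Answer: 0 1 2 3 4

Derivation:
Before: nodes reachable from 2: {0,1,2,3}
Adding (3,4): merges 2's component with another. Reachability grows.
After: nodes reachable from 2: {0,1,2,3,4}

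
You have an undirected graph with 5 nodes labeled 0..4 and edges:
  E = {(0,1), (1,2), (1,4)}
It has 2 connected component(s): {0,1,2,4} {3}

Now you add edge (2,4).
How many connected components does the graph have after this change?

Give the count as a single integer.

Initial component count: 2
Add (2,4): endpoints already in same component. Count unchanged: 2.
New component count: 2

Answer: 2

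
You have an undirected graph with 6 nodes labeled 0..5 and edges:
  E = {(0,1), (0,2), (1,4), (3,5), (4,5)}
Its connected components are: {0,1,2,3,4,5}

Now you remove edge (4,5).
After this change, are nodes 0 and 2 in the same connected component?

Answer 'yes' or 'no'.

Initial components: {0,1,2,3,4,5}
Removing edge (4,5): it was a bridge — component count 1 -> 2.
New components: {0,1,2,4} {3,5}
Are 0 and 2 in the same component? yes

Answer: yes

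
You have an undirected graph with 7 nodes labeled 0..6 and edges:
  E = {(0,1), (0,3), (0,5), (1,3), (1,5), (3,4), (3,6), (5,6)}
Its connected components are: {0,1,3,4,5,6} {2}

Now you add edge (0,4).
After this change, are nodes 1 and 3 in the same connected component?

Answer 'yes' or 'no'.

Initial components: {0,1,3,4,5,6} {2}
Adding edge (0,4): both already in same component {0,1,3,4,5,6}. No change.
New components: {0,1,3,4,5,6} {2}
Are 1 and 3 in the same component? yes

Answer: yes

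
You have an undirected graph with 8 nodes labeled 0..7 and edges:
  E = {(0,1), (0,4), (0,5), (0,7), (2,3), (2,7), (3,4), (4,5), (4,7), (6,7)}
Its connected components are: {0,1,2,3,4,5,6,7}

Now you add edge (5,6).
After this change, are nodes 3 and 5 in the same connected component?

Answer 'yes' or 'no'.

Initial components: {0,1,2,3,4,5,6,7}
Adding edge (5,6): both already in same component {0,1,2,3,4,5,6,7}. No change.
New components: {0,1,2,3,4,5,6,7}
Are 3 and 5 in the same component? yes

Answer: yes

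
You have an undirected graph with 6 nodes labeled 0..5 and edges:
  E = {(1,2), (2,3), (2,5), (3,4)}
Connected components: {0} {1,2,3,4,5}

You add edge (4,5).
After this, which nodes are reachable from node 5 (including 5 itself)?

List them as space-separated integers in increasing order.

Answer: 1 2 3 4 5

Derivation:
Before: nodes reachable from 5: {1,2,3,4,5}
Adding (4,5): both endpoints already in same component. Reachability from 5 unchanged.
After: nodes reachable from 5: {1,2,3,4,5}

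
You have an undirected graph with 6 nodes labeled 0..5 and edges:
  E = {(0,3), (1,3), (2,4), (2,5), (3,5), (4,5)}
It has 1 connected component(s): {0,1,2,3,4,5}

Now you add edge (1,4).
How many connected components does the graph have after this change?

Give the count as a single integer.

Initial component count: 1
Add (1,4): endpoints already in same component. Count unchanged: 1.
New component count: 1

Answer: 1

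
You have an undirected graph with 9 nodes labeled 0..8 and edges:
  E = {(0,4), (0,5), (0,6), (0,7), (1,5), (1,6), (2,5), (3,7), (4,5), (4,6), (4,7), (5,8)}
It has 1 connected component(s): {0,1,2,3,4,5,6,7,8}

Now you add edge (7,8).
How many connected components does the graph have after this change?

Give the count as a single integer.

Initial component count: 1
Add (7,8): endpoints already in same component. Count unchanged: 1.
New component count: 1

Answer: 1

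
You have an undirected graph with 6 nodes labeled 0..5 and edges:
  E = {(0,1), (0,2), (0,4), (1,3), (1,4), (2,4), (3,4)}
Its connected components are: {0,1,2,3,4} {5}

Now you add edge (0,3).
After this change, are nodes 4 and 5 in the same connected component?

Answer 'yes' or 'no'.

Answer: no

Derivation:
Initial components: {0,1,2,3,4} {5}
Adding edge (0,3): both already in same component {0,1,2,3,4}. No change.
New components: {0,1,2,3,4} {5}
Are 4 and 5 in the same component? no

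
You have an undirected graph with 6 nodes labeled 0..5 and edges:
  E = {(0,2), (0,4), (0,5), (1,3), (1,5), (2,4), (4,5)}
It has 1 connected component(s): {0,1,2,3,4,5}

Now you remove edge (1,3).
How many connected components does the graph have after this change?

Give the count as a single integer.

Answer: 2

Derivation:
Initial component count: 1
Remove (1,3): it was a bridge. Count increases: 1 -> 2.
  After removal, components: {0,1,2,4,5} {3}
New component count: 2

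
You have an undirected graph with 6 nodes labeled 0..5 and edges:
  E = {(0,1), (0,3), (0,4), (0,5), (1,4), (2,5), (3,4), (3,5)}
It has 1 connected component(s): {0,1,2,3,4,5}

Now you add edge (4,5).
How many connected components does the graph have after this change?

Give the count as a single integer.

Answer: 1

Derivation:
Initial component count: 1
Add (4,5): endpoints already in same component. Count unchanged: 1.
New component count: 1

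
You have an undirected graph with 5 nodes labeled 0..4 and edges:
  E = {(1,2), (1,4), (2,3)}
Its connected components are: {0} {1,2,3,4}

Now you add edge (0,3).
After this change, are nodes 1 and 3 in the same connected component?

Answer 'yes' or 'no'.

Answer: yes

Derivation:
Initial components: {0} {1,2,3,4}
Adding edge (0,3): merges {0} and {1,2,3,4}.
New components: {0,1,2,3,4}
Are 1 and 3 in the same component? yes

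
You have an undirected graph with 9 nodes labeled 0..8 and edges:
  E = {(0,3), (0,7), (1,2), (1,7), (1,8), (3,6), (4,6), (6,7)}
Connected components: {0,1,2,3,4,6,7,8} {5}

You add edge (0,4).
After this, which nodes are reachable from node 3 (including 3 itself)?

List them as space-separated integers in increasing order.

Answer: 0 1 2 3 4 6 7 8

Derivation:
Before: nodes reachable from 3: {0,1,2,3,4,6,7,8}
Adding (0,4): both endpoints already in same component. Reachability from 3 unchanged.
After: nodes reachable from 3: {0,1,2,3,4,6,7,8}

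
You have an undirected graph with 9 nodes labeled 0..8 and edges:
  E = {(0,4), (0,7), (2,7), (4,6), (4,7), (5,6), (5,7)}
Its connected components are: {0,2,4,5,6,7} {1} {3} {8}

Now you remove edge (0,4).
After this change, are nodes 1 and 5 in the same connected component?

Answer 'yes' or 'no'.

Answer: no

Derivation:
Initial components: {0,2,4,5,6,7} {1} {3} {8}
Removing edge (0,4): not a bridge — component count unchanged at 4.
New components: {0,2,4,5,6,7} {1} {3} {8}
Are 1 and 5 in the same component? no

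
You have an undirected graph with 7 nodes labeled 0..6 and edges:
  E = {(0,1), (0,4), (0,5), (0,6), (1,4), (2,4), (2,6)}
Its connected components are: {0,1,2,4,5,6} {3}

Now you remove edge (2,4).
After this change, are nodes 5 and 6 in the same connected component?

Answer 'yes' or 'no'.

Answer: yes

Derivation:
Initial components: {0,1,2,4,5,6} {3}
Removing edge (2,4): not a bridge — component count unchanged at 2.
New components: {0,1,2,4,5,6} {3}
Are 5 and 6 in the same component? yes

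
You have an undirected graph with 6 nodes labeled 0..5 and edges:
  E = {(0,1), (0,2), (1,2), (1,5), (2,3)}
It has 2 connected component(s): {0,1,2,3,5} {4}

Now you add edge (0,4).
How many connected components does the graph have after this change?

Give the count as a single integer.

Answer: 1

Derivation:
Initial component count: 2
Add (0,4): merges two components. Count decreases: 2 -> 1.
New component count: 1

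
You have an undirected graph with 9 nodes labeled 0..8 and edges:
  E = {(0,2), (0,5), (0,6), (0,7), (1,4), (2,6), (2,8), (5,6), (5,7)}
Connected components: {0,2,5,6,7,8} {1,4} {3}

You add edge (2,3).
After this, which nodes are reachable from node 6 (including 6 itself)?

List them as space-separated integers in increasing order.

Before: nodes reachable from 6: {0,2,5,6,7,8}
Adding (2,3): merges 6's component with another. Reachability grows.
After: nodes reachable from 6: {0,2,3,5,6,7,8}

Answer: 0 2 3 5 6 7 8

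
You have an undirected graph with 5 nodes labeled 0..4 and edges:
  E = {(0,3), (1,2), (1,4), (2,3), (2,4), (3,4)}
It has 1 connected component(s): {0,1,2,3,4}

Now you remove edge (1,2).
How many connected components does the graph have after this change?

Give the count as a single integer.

Initial component count: 1
Remove (1,2): not a bridge. Count unchanged: 1.
  After removal, components: {0,1,2,3,4}
New component count: 1

Answer: 1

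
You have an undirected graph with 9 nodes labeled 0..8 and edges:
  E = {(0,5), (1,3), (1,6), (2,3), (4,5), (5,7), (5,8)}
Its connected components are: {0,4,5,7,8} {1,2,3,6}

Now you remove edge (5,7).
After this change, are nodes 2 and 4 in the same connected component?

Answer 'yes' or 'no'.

Initial components: {0,4,5,7,8} {1,2,3,6}
Removing edge (5,7): it was a bridge — component count 2 -> 3.
New components: {0,4,5,8} {1,2,3,6} {7}
Are 2 and 4 in the same component? no

Answer: no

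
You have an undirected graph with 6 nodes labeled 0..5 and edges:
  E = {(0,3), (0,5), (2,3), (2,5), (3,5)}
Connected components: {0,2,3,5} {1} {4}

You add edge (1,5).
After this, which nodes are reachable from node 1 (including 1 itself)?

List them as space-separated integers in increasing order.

Answer: 0 1 2 3 5

Derivation:
Before: nodes reachable from 1: {1}
Adding (1,5): merges 1's component with another. Reachability grows.
After: nodes reachable from 1: {0,1,2,3,5}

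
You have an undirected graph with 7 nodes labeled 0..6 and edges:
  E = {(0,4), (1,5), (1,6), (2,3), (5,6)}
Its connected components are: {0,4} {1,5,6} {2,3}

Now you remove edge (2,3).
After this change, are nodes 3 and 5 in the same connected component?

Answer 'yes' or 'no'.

Answer: no

Derivation:
Initial components: {0,4} {1,5,6} {2,3}
Removing edge (2,3): it was a bridge — component count 3 -> 4.
New components: {0,4} {1,5,6} {2} {3}
Are 3 and 5 in the same component? no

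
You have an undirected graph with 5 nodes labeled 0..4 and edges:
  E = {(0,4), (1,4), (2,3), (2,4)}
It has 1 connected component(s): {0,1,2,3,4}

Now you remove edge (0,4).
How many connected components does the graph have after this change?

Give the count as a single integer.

Initial component count: 1
Remove (0,4): it was a bridge. Count increases: 1 -> 2.
  After removal, components: {0} {1,2,3,4}
New component count: 2

Answer: 2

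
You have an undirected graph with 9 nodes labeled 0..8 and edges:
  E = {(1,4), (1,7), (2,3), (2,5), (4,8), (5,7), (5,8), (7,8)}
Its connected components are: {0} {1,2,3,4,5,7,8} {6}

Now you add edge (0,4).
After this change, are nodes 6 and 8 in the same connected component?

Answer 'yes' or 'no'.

Answer: no

Derivation:
Initial components: {0} {1,2,3,4,5,7,8} {6}
Adding edge (0,4): merges {0} and {1,2,3,4,5,7,8}.
New components: {0,1,2,3,4,5,7,8} {6}
Are 6 and 8 in the same component? no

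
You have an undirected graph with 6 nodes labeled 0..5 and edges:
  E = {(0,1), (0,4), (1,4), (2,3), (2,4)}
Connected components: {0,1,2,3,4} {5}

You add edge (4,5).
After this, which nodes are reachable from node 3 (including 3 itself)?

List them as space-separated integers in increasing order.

Answer: 0 1 2 3 4 5

Derivation:
Before: nodes reachable from 3: {0,1,2,3,4}
Adding (4,5): merges 3's component with another. Reachability grows.
After: nodes reachable from 3: {0,1,2,3,4,5}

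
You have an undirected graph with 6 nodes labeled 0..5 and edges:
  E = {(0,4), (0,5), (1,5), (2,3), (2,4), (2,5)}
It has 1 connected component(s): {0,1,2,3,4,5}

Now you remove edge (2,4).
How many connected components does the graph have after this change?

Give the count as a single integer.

Answer: 1

Derivation:
Initial component count: 1
Remove (2,4): not a bridge. Count unchanged: 1.
  After removal, components: {0,1,2,3,4,5}
New component count: 1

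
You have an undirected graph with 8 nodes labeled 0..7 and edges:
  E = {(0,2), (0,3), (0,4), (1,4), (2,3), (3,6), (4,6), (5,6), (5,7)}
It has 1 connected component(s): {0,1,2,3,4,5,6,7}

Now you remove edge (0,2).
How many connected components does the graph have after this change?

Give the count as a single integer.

Answer: 1

Derivation:
Initial component count: 1
Remove (0,2): not a bridge. Count unchanged: 1.
  After removal, components: {0,1,2,3,4,5,6,7}
New component count: 1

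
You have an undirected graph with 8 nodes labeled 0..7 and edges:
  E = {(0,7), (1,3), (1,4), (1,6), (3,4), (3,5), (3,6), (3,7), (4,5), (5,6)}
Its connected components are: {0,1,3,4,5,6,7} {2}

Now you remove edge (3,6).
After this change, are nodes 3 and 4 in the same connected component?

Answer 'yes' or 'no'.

Initial components: {0,1,3,4,5,6,7} {2}
Removing edge (3,6): not a bridge — component count unchanged at 2.
New components: {0,1,3,4,5,6,7} {2}
Are 3 and 4 in the same component? yes

Answer: yes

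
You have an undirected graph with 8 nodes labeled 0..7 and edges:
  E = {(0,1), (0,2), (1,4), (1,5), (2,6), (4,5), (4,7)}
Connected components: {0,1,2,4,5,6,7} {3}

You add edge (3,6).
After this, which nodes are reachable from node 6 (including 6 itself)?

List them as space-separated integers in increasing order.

Answer: 0 1 2 3 4 5 6 7

Derivation:
Before: nodes reachable from 6: {0,1,2,4,5,6,7}
Adding (3,6): merges 6's component with another. Reachability grows.
After: nodes reachable from 6: {0,1,2,3,4,5,6,7}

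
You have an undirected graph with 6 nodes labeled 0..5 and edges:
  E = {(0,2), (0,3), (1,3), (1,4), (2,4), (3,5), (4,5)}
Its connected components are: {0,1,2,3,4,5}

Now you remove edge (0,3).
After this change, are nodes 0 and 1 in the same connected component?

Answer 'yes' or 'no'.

Answer: yes

Derivation:
Initial components: {0,1,2,3,4,5}
Removing edge (0,3): not a bridge — component count unchanged at 1.
New components: {0,1,2,3,4,5}
Are 0 and 1 in the same component? yes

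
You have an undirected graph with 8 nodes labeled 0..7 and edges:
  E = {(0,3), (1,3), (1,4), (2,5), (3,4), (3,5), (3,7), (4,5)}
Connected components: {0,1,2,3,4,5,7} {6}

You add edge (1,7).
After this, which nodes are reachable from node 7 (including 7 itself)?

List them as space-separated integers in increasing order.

Answer: 0 1 2 3 4 5 7

Derivation:
Before: nodes reachable from 7: {0,1,2,3,4,5,7}
Adding (1,7): both endpoints already in same component. Reachability from 7 unchanged.
After: nodes reachable from 7: {0,1,2,3,4,5,7}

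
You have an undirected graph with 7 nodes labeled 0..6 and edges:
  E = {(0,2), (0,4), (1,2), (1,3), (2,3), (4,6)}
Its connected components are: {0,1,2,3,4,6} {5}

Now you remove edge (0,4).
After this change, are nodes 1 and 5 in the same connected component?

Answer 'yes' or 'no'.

Answer: no

Derivation:
Initial components: {0,1,2,3,4,6} {5}
Removing edge (0,4): it was a bridge — component count 2 -> 3.
New components: {0,1,2,3} {4,6} {5}
Are 1 and 5 in the same component? no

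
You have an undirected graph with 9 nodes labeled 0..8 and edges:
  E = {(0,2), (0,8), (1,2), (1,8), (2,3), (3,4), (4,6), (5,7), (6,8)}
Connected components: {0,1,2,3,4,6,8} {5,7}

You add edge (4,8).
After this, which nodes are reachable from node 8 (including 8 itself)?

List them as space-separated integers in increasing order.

Before: nodes reachable from 8: {0,1,2,3,4,6,8}
Adding (4,8): both endpoints already in same component. Reachability from 8 unchanged.
After: nodes reachable from 8: {0,1,2,3,4,6,8}

Answer: 0 1 2 3 4 6 8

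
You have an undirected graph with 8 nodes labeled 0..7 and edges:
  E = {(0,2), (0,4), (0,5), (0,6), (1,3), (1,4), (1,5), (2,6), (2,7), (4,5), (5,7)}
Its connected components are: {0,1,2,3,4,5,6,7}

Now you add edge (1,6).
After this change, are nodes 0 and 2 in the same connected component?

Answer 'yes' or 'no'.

Answer: yes

Derivation:
Initial components: {0,1,2,3,4,5,6,7}
Adding edge (1,6): both already in same component {0,1,2,3,4,5,6,7}. No change.
New components: {0,1,2,3,4,5,6,7}
Are 0 and 2 in the same component? yes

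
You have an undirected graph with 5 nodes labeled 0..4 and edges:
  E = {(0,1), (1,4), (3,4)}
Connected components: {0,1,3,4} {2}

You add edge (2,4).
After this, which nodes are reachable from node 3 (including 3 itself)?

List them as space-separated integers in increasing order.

Answer: 0 1 2 3 4

Derivation:
Before: nodes reachable from 3: {0,1,3,4}
Adding (2,4): merges 3's component with another. Reachability grows.
After: nodes reachable from 3: {0,1,2,3,4}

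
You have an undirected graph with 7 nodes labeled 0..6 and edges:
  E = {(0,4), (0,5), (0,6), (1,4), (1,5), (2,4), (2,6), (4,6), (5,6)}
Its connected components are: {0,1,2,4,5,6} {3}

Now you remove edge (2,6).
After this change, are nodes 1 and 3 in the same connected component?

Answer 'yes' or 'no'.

Answer: no

Derivation:
Initial components: {0,1,2,4,5,6} {3}
Removing edge (2,6): not a bridge — component count unchanged at 2.
New components: {0,1,2,4,5,6} {3}
Are 1 and 3 in the same component? no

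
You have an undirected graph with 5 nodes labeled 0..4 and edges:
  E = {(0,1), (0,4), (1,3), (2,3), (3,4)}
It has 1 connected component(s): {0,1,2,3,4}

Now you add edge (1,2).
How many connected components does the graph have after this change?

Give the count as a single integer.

Initial component count: 1
Add (1,2): endpoints already in same component. Count unchanged: 1.
New component count: 1

Answer: 1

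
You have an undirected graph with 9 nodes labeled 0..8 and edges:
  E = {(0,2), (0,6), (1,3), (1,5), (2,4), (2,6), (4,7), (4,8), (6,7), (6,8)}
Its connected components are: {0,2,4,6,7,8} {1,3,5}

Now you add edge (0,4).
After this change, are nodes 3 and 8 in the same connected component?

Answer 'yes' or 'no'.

Answer: no

Derivation:
Initial components: {0,2,4,6,7,8} {1,3,5}
Adding edge (0,4): both already in same component {0,2,4,6,7,8}. No change.
New components: {0,2,4,6,7,8} {1,3,5}
Are 3 and 8 in the same component? no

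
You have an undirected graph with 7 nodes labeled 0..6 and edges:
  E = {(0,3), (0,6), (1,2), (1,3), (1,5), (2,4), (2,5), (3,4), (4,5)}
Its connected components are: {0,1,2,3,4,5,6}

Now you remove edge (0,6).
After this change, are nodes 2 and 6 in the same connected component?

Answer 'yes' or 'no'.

Answer: no

Derivation:
Initial components: {0,1,2,3,4,5,6}
Removing edge (0,6): it was a bridge — component count 1 -> 2.
New components: {0,1,2,3,4,5} {6}
Are 2 and 6 in the same component? no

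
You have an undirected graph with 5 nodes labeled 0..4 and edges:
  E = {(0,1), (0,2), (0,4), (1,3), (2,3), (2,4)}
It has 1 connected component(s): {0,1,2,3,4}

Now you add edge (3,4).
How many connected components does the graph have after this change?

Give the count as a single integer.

Answer: 1

Derivation:
Initial component count: 1
Add (3,4): endpoints already in same component. Count unchanged: 1.
New component count: 1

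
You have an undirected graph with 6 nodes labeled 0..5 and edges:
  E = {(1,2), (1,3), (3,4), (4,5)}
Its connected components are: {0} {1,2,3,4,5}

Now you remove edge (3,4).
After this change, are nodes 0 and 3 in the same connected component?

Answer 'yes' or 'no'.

Initial components: {0} {1,2,3,4,5}
Removing edge (3,4): it was a bridge — component count 2 -> 3.
New components: {0} {1,2,3} {4,5}
Are 0 and 3 in the same component? no

Answer: no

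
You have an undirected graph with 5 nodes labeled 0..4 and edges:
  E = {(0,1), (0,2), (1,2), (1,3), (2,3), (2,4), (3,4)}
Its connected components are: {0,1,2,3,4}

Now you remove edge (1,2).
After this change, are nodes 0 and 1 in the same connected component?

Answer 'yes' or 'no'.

Answer: yes

Derivation:
Initial components: {0,1,2,3,4}
Removing edge (1,2): not a bridge — component count unchanged at 1.
New components: {0,1,2,3,4}
Are 0 and 1 in the same component? yes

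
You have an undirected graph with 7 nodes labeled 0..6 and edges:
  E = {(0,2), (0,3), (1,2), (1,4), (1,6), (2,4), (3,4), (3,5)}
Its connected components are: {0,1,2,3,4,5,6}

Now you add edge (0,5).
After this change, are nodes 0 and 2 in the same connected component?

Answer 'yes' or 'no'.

Initial components: {0,1,2,3,4,5,6}
Adding edge (0,5): both already in same component {0,1,2,3,4,5,6}. No change.
New components: {0,1,2,3,4,5,6}
Are 0 and 2 in the same component? yes

Answer: yes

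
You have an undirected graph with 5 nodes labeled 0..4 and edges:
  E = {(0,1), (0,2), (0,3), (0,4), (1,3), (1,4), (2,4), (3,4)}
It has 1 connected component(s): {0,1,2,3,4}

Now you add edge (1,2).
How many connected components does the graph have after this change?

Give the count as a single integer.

Answer: 1

Derivation:
Initial component count: 1
Add (1,2): endpoints already in same component. Count unchanged: 1.
New component count: 1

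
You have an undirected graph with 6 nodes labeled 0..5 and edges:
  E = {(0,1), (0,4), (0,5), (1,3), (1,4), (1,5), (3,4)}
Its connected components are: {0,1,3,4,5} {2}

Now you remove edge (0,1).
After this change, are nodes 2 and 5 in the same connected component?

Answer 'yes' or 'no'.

Answer: no

Derivation:
Initial components: {0,1,3,4,5} {2}
Removing edge (0,1): not a bridge — component count unchanged at 2.
New components: {0,1,3,4,5} {2}
Are 2 and 5 in the same component? no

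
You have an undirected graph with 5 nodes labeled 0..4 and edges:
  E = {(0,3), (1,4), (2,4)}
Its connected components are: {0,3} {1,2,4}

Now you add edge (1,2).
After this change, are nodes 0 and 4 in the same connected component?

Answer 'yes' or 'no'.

Initial components: {0,3} {1,2,4}
Adding edge (1,2): both already in same component {1,2,4}. No change.
New components: {0,3} {1,2,4}
Are 0 and 4 in the same component? no

Answer: no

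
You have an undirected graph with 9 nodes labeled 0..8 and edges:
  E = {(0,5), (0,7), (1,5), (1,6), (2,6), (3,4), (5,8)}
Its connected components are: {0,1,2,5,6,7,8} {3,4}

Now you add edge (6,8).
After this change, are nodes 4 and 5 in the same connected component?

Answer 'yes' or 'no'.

Initial components: {0,1,2,5,6,7,8} {3,4}
Adding edge (6,8): both already in same component {0,1,2,5,6,7,8}. No change.
New components: {0,1,2,5,6,7,8} {3,4}
Are 4 and 5 in the same component? no

Answer: no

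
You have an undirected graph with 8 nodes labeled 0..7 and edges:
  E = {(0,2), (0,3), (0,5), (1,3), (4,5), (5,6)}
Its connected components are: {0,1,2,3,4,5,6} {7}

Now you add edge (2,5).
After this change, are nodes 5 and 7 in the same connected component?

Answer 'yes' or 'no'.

Initial components: {0,1,2,3,4,5,6} {7}
Adding edge (2,5): both already in same component {0,1,2,3,4,5,6}. No change.
New components: {0,1,2,3,4,5,6} {7}
Are 5 and 7 in the same component? no

Answer: no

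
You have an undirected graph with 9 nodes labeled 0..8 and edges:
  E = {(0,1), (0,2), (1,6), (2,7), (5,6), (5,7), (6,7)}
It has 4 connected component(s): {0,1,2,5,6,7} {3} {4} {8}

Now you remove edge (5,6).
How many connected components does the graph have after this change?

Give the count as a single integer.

Initial component count: 4
Remove (5,6): not a bridge. Count unchanged: 4.
  After removal, components: {0,1,2,5,6,7} {3} {4} {8}
New component count: 4

Answer: 4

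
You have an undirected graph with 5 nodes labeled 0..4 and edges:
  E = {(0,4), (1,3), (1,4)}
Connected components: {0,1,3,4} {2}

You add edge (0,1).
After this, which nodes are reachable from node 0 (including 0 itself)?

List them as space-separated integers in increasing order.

Before: nodes reachable from 0: {0,1,3,4}
Adding (0,1): both endpoints already in same component. Reachability from 0 unchanged.
After: nodes reachable from 0: {0,1,3,4}

Answer: 0 1 3 4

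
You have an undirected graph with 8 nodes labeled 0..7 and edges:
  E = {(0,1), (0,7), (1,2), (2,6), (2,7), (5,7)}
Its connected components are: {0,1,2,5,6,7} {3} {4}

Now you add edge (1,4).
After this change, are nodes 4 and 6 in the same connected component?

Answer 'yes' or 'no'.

Initial components: {0,1,2,5,6,7} {3} {4}
Adding edge (1,4): merges {0,1,2,5,6,7} and {4}.
New components: {0,1,2,4,5,6,7} {3}
Are 4 and 6 in the same component? yes

Answer: yes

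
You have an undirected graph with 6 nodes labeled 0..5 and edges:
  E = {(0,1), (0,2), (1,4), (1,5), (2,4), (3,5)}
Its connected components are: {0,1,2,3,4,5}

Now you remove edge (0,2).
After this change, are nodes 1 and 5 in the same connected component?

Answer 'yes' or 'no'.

Answer: yes

Derivation:
Initial components: {0,1,2,3,4,5}
Removing edge (0,2): not a bridge — component count unchanged at 1.
New components: {0,1,2,3,4,5}
Are 1 and 5 in the same component? yes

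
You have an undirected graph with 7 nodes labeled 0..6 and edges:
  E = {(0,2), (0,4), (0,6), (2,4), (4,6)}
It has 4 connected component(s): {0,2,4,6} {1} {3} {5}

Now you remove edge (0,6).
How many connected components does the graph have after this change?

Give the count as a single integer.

Answer: 4

Derivation:
Initial component count: 4
Remove (0,6): not a bridge. Count unchanged: 4.
  After removal, components: {0,2,4,6} {1} {3} {5}
New component count: 4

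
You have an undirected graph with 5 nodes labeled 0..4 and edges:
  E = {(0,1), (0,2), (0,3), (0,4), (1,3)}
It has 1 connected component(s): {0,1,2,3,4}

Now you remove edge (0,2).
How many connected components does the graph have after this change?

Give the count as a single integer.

Answer: 2

Derivation:
Initial component count: 1
Remove (0,2): it was a bridge. Count increases: 1 -> 2.
  After removal, components: {0,1,3,4} {2}
New component count: 2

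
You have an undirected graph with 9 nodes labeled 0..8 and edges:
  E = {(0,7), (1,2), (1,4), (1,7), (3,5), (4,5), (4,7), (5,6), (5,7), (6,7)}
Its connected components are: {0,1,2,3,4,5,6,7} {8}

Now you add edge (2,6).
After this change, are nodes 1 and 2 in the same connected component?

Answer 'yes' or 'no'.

Answer: yes

Derivation:
Initial components: {0,1,2,3,4,5,6,7} {8}
Adding edge (2,6): both already in same component {0,1,2,3,4,5,6,7}. No change.
New components: {0,1,2,3,4,5,6,7} {8}
Are 1 and 2 in the same component? yes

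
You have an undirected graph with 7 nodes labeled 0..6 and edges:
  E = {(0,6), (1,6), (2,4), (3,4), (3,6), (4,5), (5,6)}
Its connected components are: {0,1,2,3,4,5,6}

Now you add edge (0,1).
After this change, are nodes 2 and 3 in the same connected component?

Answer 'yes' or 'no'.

Answer: yes

Derivation:
Initial components: {0,1,2,3,4,5,6}
Adding edge (0,1): both already in same component {0,1,2,3,4,5,6}. No change.
New components: {0,1,2,3,4,5,6}
Are 2 and 3 in the same component? yes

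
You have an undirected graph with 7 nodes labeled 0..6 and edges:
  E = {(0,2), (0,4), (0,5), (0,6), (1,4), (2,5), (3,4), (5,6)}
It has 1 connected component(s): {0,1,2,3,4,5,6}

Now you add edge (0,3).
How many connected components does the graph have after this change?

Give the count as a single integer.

Initial component count: 1
Add (0,3): endpoints already in same component. Count unchanged: 1.
New component count: 1

Answer: 1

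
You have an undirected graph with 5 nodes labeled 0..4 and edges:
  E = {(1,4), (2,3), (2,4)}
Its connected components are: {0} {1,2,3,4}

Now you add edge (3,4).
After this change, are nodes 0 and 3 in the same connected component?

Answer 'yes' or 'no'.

Initial components: {0} {1,2,3,4}
Adding edge (3,4): both already in same component {1,2,3,4}. No change.
New components: {0} {1,2,3,4}
Are 0 and 3 in the same component? no

Answer: no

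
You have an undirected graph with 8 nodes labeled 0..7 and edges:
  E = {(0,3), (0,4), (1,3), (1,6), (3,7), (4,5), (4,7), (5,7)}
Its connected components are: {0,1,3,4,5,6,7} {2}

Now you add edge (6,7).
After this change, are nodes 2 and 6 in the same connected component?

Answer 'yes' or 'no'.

Initial components: {0,1,3,4,5,6,7} {2}
Adding edge (6,7): both already in same component {0,1,3,4,5,6,7}. No change.
New components: {0,1,3,4,5,6,7} {2}
Are 2 and 6 in the same component? no

Answer: no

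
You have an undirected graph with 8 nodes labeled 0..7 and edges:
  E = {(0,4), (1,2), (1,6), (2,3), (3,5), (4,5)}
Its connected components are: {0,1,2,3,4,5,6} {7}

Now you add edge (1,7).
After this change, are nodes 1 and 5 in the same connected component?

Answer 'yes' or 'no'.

Initial components: {0,1,2,3,4,5,6} {7}
Adding edge (1,7): merges {0,1,2,3,4,5,6} and {7}.
New components: {0,1,2,3,4,5,6,7}
Are 1 and 5 in the same component? yes

Answer: yes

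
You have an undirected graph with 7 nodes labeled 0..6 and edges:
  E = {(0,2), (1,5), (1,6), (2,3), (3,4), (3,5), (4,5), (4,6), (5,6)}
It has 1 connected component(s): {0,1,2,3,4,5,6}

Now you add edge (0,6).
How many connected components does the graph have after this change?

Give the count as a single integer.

Initial component count: 1
Add (0,6): endpoints already in same component. Count unchanged: 1.
New component count: 1

Answer: 1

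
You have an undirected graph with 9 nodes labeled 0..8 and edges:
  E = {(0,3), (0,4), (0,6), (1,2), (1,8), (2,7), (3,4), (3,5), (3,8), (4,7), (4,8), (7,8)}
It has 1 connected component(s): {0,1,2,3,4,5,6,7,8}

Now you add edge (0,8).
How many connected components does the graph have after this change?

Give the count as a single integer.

Initial component count: 1
Add (0,8): endpoints already in same component. Count unchanged: 1.
New component count: 1

Answer: 1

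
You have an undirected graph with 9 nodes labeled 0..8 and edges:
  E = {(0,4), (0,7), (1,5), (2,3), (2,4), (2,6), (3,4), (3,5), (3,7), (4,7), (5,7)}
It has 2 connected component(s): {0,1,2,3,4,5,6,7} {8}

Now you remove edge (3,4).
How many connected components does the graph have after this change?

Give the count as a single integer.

Answer: 2

Derivation:
Initial component count: 2
Remove (3,4): not a bridge. Count unchanged: 2.
  After removal, components: {0,1,2,3,4,5,6,7} {8}
New component count: 2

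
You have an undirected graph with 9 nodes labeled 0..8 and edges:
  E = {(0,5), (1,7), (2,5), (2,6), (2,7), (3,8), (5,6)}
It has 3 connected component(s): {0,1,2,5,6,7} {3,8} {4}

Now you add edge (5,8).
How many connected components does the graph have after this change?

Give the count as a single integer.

Initial component count: 3
Add (5,8): merges two components. Count decreases: 3 -> 2.
New component count: 2

Answer: 2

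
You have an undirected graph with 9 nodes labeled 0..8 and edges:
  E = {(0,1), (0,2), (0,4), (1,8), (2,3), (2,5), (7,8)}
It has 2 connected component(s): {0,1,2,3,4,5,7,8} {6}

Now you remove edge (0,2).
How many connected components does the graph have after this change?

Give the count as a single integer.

Initial component count: 2
Remove (0,2): it was a bridge. Count increases: 2 -> 3.
  After removal, components: {0,1,4,7,8} {2,3,5} {6}
New component count: 3

Answer: 3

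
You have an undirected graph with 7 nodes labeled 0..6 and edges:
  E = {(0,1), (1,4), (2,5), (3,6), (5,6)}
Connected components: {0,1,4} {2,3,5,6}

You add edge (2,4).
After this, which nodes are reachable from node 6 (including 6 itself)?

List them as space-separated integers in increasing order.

Before: nodes reachable from 6: {2,3,5,6}
Adding (2,4): merges 6's component with another. Reachability grows.
After: nodes reachable from 6: {0,1,2,3,4,5,6}

Answer: 0 1 2 3 4 5 6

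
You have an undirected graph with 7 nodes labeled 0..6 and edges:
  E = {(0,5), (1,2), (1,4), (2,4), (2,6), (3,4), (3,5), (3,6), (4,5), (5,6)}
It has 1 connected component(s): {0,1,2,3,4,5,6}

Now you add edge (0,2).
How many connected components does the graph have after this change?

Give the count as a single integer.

Initial component count: 1
Add (0,2): endpoints already in same component. Count unchanged: 1.
New component count: 1

Answer: 1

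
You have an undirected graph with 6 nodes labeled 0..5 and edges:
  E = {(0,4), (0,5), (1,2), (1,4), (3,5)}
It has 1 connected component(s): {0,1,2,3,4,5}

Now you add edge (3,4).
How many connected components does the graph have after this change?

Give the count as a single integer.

Answer: 1

Derivation:
Initial component count: 1
Add (3,4): endpoints already in same component. Count unchanged: 1.
New component count: 1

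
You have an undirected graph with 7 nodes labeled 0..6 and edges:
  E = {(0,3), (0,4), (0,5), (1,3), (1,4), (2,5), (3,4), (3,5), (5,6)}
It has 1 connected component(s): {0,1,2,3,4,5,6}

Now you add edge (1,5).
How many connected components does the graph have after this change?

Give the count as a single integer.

Answer: 1

Derivation:
Initial component count: 1
Add (1,5): endpoints already in same component. Count unchanged: 1.
New component count: 1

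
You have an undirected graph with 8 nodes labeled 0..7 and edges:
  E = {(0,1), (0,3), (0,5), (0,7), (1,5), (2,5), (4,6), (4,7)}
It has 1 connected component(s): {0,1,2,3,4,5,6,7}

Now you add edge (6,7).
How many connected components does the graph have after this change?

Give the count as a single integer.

Initial component count: 1
Add (6,7): endpoints already in same component. Count unchanged: 1.
New component count: 1

Answer: 1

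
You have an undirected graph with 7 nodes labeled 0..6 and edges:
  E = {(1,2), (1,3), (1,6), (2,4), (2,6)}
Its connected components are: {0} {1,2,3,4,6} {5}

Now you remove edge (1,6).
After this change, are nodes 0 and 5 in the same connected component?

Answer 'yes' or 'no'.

Initial components: {0} {1,2,3,4,6} {5}
Removing edge (1,6): not a bridge — component count unchanged at 3.
New components: {0} {1,2,3,4,6} {5}
Are 0 and 5 in the same component? no

Answer: no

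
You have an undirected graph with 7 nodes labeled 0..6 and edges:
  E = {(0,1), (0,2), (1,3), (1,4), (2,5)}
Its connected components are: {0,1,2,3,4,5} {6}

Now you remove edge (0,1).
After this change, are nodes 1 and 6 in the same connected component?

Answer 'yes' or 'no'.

Initial components: {0,1,2,3,4,5} {6}
Removing edge (0,1): it was a bridge — component count 2 -> 3.
New components: {0,2,5} {1,3,4} {6}
Are 1 and 6 in the same component? no

Answer: no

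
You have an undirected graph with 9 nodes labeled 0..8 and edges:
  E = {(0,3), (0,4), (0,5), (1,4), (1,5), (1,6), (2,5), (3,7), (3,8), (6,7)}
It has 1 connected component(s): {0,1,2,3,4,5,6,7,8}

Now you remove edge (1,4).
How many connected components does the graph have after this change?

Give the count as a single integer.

Answer: 1

Derivation:
Initial component count: 1
Remove (1,4): not a bridge. Count unchanged: 1.
  After removal, components: {0,1,2,3,4,5,6,7,8}
New component count: 1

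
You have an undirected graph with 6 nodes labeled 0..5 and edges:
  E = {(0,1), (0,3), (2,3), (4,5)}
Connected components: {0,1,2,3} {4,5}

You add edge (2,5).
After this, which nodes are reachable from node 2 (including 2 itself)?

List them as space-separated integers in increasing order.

Answer: 0 1 2 3 4 5

Derivation:
Before: nodes reachable from 2: {0,1,2,3}
Adding (2,5): merges 2's component with another. Reachability grows.
After: nodes reachable from 2: {0,1,2,3,4,5}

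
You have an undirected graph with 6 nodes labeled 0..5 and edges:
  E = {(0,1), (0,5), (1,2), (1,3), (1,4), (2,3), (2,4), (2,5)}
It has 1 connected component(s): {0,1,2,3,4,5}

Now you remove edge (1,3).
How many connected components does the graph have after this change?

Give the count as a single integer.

Initial component count: 1
Remove (1,3): not a bridge. Count unchanged: 1.
  After removal, components: {0,1,2,3,4,5}
New component count: 1

Answer: 1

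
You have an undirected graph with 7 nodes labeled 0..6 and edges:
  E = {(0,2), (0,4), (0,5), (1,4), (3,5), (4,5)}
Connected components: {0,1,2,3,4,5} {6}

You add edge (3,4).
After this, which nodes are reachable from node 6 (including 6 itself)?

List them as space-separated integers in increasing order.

Before: nodes reachable from 6: {6}
Adding (3,4): both endpoints already in same component. Reachability from 6 unchanged.
After: nodes reachable from 6: {6}

Answer: 6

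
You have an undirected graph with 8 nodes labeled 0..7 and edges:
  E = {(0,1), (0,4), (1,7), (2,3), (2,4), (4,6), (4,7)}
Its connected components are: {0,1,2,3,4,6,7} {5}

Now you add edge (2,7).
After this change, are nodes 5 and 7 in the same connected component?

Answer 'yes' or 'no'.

Answer: no

Derivation:
Initial components: {0,1,2,3,4,6,7} {5}
Adding edge (2,7): both already in same component {0,1,2,3,4,6,7}. No change.
New components: {0,1,2,3,4,6,7} {5}
Are 5 and 7 in the same component? no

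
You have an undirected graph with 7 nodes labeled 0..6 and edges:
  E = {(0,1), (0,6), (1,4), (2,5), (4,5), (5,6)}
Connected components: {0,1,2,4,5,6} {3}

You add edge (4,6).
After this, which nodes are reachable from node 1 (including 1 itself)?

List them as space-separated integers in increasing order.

Before: nodes reachable from 1: {0,1,2,4,5,6}
Adding (4,6): both endpoints already in same component. Reachability from 1 unchanged.
After: nodes reachable from 1: {0,1,2,4,5,6}

Answer: 0 1 2 4 5 6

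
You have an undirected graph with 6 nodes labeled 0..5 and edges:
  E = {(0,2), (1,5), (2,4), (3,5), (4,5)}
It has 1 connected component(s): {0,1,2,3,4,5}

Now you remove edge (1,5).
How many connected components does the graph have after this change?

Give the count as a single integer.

Answer: 2

Derivation:
Initial component count: 1
Remove (1,5): it was a bridge. Count increases: 1 -> 2.
  After removal, components: {0,2,3,4,5} {1}
New component count: 2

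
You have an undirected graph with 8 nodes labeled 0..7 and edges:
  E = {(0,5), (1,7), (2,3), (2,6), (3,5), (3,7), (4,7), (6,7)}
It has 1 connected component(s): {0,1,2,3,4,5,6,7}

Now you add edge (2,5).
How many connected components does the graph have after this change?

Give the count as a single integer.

Initial component count: 1
Add (2,5): endpoints already in same component. Count unchanged: 1.
New component count: 1

Answer: 1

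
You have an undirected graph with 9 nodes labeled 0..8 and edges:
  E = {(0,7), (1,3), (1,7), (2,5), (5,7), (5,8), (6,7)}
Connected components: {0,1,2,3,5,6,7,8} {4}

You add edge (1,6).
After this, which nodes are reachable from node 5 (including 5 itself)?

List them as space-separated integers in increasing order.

Answer: 0 1 2 3 5 6 7 8

Derivation:
Before: nodes reachable from 5: {0,1,2,3,5,6,7,8}
Adding (1,6): both endpoints already in same component. Reachability from 5 unchanged.
After: nodes reachable from 5: {0,1,2,3,5,6,7,8}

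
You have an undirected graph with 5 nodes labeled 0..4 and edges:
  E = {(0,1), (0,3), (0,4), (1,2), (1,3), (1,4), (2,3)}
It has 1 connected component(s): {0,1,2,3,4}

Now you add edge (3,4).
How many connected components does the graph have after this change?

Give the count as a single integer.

Initial component count: 1
Add (3,4): endpoints already in same component. Count unchanged: 1.
New component count: 1

Answer: 1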